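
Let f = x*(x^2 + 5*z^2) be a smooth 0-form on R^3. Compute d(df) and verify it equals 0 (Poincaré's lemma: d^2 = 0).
d(df) = 0

Step 1: df = sum_i (∂f/∂x_i) dx_i = (3*x^2 + 5*z^2) dx + (0) dy + (10*x*z) dz.
Step 2: Apply d again. Using the 1-form formula, the coefficient of dx ∧ dy in d(df) is ∂^2 f/∂x ∂y - ∂^2 f/∂y ∂x = (0) - (0) = 0 (equality of mixed partials for smooth f).
Similarly for dx ∧ dz and dy ∧ dz — all coefficients vanish. So d(df) = 0.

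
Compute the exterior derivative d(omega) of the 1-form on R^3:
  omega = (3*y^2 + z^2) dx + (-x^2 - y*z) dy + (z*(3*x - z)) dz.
d(omega) = (-2*x - 6*y) dx ∧ dy + (z) dx ∧ dz + (y) dy ∧ dz

For a 1-form omega = sum_i f_i dx_i, the exterior derivative is
  d(omega) = sum_{i < j} (∂f_j/∂x_i - ∂f_i/∂x_j) dx_i ∧ dx_j.
  coefficient of dx ∧ dy: ∂f_2/∂x - ∂f_1/∂y = ∂(-x^2 - y*z)/∂x - ∂(3*y^2 + z^2)/∂y = -2*x - 6*y
  coefficient of dx ∧ dz: ∂f_3/∂x - ∂f_1/∂z = ∂(z*(3*x - z))/∂x - ∂(3*y^2 + z^2)/∂z = z
  coefficient of dy ∧ dz: ∂f_3/∂y - ∂f_2/∂z = ∂(z*(3*x - z))/∂y - ∂(-x^2 - y*z)/∂z = y
Assembling: d(omega) = (-2*x - 6*y) dx ∧ dy + (z) dx ∧ dz + (y) dy ∧ dz.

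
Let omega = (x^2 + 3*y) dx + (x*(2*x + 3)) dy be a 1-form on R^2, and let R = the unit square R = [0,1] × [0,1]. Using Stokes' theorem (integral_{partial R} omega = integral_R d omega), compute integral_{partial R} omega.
integral_(partial R) omega = 2

Stokes: integral_partial_R omega = integral_R d omega with d omega = (∂Q/∂x - ∂P/∂y) dx ∧ dy.
  ∂Q/∂x = 4*x + 3
  ∂P/∂y = 3
  integrand = ∂Q/∂x - ∂P/∂y = 4*x.
Integrating over R: integral_0^1 integral_0^1 (4*x) dx dy = 2.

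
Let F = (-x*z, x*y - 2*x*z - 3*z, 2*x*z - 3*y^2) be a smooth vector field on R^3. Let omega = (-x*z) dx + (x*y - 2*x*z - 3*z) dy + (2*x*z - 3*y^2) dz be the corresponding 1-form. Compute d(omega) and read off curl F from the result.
d(omega) = (2*x - 6*y + 3) dy ∧ dz + (-x - 2*z) dz ∧ dx + (y - 2*z) dx ∧ dy; curl F = (2*x - 6*y + 3, -x - 2*z, y - 2*z)

d omega = sum_{i<j} (∂f_j/∂x_i - ∂f_i/∂x_j) dx_i ∧ dx_j. Under the identification (dy ∧ dz, dz ∧ dx, dx ∧ dy) ↔ (e_x, e_y, e_z), the coefficients are exactly the components of curl F. Compute:
  ∂R/∂y - ∂Q/∂z = (-6*y) - (-2*x - 3) = 2*x - 6*y + 3
  ∂P/∂z - ∂R/∂x = (-x) - (2*z) = -x - 2*z
  ∂Q/∂x - ∂P/∂y = (y - 2*z) - (0) = y - 2*z.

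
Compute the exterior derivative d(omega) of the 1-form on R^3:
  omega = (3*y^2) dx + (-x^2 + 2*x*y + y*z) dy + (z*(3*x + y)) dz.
d(omega) = (-2*x - 4*y) dx ∧ dy + (3*z) dx ∧ dz + (-y + z) dy ∧ dz

For a 1-form omega = sum_i f_i dx_i, the exterior derivative is
  d(omega) = sum_{i < j} (∂f_j/∂x_i - ∂f_i/∂x_j) dx_i ∧ dx_j.
  coefficient of dx ∧ dy: ∂f_2/∂x - ∂f_1/∂y = ∂(-x^2 + 2*x*y + y*z)/∂x - ∂(3*y^2)/∂y = -2*x - 4*y
  coefficient of dx ∧ dz: ∂f_3/∂x - ∂f_1/∂z = ∂(z*(3*x + y))/∂x - ∂(3*y^2)/∂z = 3*z
  coefficient of dy ∧ dz: ∂f_3/∂y - ∂f_2/∂z = ∂(z*(3*x + y))/∂y - ∂(-x^2 + 2*x*y + y*z)/∂z = -y + z
Assembling: d(omega) = (-2*x - 4*y) dx ∧ dy + (3*z) dx ∧ dz + (-y + z) dy ∧ dz.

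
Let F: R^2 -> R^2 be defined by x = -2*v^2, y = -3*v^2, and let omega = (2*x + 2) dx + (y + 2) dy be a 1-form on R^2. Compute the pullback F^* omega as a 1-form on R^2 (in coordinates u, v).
F^* omega = (34*v^3 - 20*v) dv

Using F^*(f dg) = (f ∘ F) d(g ∘ F), substitute each coordinate x_i by F_i(u, v) in f_i, and replace dx_i by d F_i = (∂F_i/∂u) du + (∂F_i/∂v) dv.
  For the x component: f_1(F) = 2 - 4*v^2; d F_1 = (0) du + (-4*v) dv
  For the y component: f_2(F) = 2 - 3*v^2; d F_2 = (0) du + (-6*v) dv
Combining and collecting du, dv coefficients:
  coeff of du: 0
  coeff of dv: 34*v^3 - 20*v
F^* omega = (34*v^3 - 20*v) dv.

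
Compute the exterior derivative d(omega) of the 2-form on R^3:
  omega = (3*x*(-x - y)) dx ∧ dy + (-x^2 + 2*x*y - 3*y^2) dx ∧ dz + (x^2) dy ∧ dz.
d(omega) = (6*y) dx ∧ dy ∧ dz

For a 2-form omega = sum_{i<j} g_{ij} dx_i ∧ dx_j, the exterior derivative is
  d(omega) = sum_{i<j} d(g_{ij}) ∧ dx_i ∧ dx_j = sum_{i<j, k} (∂g_{ij}/∂x_k) dx_k ∧ dx_i ∧ dx_j.
Expand each term, using dx_k ∧ dx_i ∧ dx_j = sgn(permutation) dx_{(a)} ∧ dx_{(b)} ∧ dx_{(c)} with (a < b < c) sorted:
  d(-x^2 + 2*x*y - 3*y^2) includes (∂/∂y)(-x^2 + 2*x*y - 3*y^2) dy = (2*x - 6*y) dy, which multiplied by dx ∧ dz gives (-2*x + 6*y) dx ∧ dy ∧ dz
  d(x^2) includes (∂/∂x)(x^2) dx = (2*x) dx, which multiplied by dy ∧ dz gives (2*x) dx ∧ dy ∧ dz
Collecting like 3-forms: d(omega) = (6*y) dx ∧ dy ∧ dz.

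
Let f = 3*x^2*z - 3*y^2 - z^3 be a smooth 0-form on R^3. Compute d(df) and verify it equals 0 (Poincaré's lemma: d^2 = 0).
d(df) = 0

Step 1: df = sum_i (∂f/∂x_i) dx_i = (6*x*z) dx + (-6*y) dy + (3*x^2 - 3*z^2) dz.
Step 2: Apply d again. Using the 1-form formula, the coefficient of dx ∧ dy in d(df) is ∂^2 f/∂x ∂y - ∂^2 f/∂y ∂x = (0) - (0) = 0 (equality of mixed partials for smooth f).
Similarly for dx ∧ dz and dy ∧ dz — all coefficients vanish. So d(df) = 0.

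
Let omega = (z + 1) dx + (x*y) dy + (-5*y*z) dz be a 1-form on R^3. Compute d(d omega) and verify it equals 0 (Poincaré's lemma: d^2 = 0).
d(d omega) = 0

Step 1: d omega = sum_{i<j} (∂f_j/∂x_i - ∂f_i/∂x_j) dx_i ∧ dx_j:
  coeff of dx ∧ dy: y
  coeff of dx ∧ dz: -1
  coeff of dy ∧ dz: -5*z
Step 2: Apply d again to each 2-form coefficient. The only possible 3-form in R^3 is dx ∧ dy ∧ dz, with coefficient
  ∂(coeff of dy∧dz)/∂x - ∂(coeff of dx∧dz)/∂y + ∂(coeff of dx∧dy)/∂z
  = ∂/∂x (-5*z) - ∂/∂y (-1) + ∂/∂z (y).
Each of these terms simplifies to sums of mixed partials that cancel in pairs. The result is 0 (by equality of mixed partials for smooth functions — Schwarz / Clairaut).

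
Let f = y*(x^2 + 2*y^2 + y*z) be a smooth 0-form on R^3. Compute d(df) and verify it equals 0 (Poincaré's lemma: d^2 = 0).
d(df) = 0

Step 1: df = sum_i (∂f/∂x_i) dx_i = (2*x*y) dx + (x^2 + 6*y^2 + 2*y*z) dy + (y^2) dz.
Step 2: Apply d again. Using the 1-form formula, the coefficient of dx ∧ dy in d(df) is ∂^2 f/∂x ∂y - ∂^2 f/∂y ∂x = (2*x) - (2*x) = 0 (equality of mixed partials for smooth f).
Similarly for dx ∧ dz and dy ∧ dz — all coefficients vanish. So d(df) = 0.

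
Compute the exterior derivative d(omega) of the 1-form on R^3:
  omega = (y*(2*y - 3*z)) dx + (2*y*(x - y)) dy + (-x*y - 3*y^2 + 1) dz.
d(omega) = (-2*y + 3*z) dx ∧ dy + (2*y) dx ∧ dz + (-x - 6*y) dy ∧ dz

For a 1-form omega = sum_i f_i dx_i, the exterior derivative is
  d(omega) = sum_{i < j} (∂f_j/∂x_i - ∂f_i/∂x_j) dx_i ∧ dx_j.
  coefficient of dx ∧ dy: ∂f_2/∂x - ∂f_1/∂y = ∂(2*y*(x - y))/∂x - ∂(y*(2*y - 3*z))/∂y = -2*y + 3*z
  coefficient of dx ∧ dz: ∂f_3/∂x - ∂f_1/∂z = ∂(-x*y - 3*y^2 + 1)/∂x - ∂(y*(2*y - 3*z))/∂z = 2*y
  coefficient of dy ∧ dz: ∂f_3/∂y - ∂f_2/∂z = ∂(-x*y - 3*y^2 + 1)/∂y - ∂(2*y*(x - y))/∂z = -x - 6*y
Assembling: d(omega) = (-2*y + 3*z) dx ∧ dy + (2*y) dx ∧ dz + (-x - 6*y) dy ∧ dz.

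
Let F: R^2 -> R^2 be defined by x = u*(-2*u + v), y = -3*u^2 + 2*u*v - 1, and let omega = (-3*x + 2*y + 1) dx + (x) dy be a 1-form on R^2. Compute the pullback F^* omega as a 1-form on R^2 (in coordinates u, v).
F^* omega = (12*u^3 - 14*u^2*v + 3*u*v^2 + 4*u - v) du + (u*(-4*u^2 + 3*u*v - 1)) dv

Using F^*(f dg) = (f ∘ F) d(g ∘ F), substitute each coordinate x_i by F_i(u, v) in f_i, and replace dx_i by d F_i = (∂F_i/∂u) du + (∂F_i/∂v) dv.
  For the x component: f_1(F) = u*v - 1; d F_1 = (-4*u + v) du + (u) dv
  For the y component: f_2(F) = u*(-2*u + v); d F_2 = (-6*u + 2*v) du + (2*u) dv
Combining and collecting du, dv coefficients:
  coeff of du: 12*u^3 - 14*u^2*v + 3*u*v^2 + 4*u - v
  coeff of dv: u*(-4*u^2 + 3*u*v - 1)
F^* omega = (12*u^3 - 14*u^2*v + 3*u*v^2 + 4*u - v) du + (u*(-4*u^2 + 3*u*v - 1)) dv.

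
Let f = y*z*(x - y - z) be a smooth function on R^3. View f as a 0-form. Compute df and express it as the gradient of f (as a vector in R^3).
df = (y*z) dx + (z*(x - 2*y - z)) dy + (y*(x - y - 2*z)) dz; grad f = (y*z, z*(x - 2*y - z), y*(x - y - 2*z))

For a 0-form f, d f = (∂f/∂x) dx + (∂f/∂y) dy + (∂f/∂z) dz. The components of the vector representation are exactly the entries of grad f in Cartesian coordinates:
  ∂f/∂x = y*z
  ∂f/∂y = z*(x - 2*y - z)
  ∂f/∂z = y*(x - y - 2*z).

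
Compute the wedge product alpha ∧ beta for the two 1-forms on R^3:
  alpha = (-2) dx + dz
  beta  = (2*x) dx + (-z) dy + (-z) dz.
alpha ∧ beta = (2*z) dx ∧ dy + (-2*x + 2*z) dx ∧ dz + (z) dy ∧ dz

Distribute the wedge, using dx_i ∧ dx_j = -dx_j ∧ dx_i and dx_i ∧ dx_i = 0. For each pair (i, j) with i < j, the coefficient of dx_i ∧ dx_j in alpha ∧ beta is (alpha_i * beta_j - alpha_j * beta_i). Collecting: alpha ∧ beta = (2*z) dx ∧ dy + (-2*x + 2*z) dx ∧ dz + (z) dy ∧ dz.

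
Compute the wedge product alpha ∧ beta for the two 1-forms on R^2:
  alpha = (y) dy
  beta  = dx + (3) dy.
alpha ∧ beta = (-y) dx ∧ dy

Distribute the wedge, using dx_i ∧ dx_j = -dx_j ∧ dx_i and dx_i ∧ dx_i = 0. For each pair (i, j) with i < j, the coefficient of dx_i ∧ dx_j in alpha ∧ beta is (alpha_i * beta_j - alpha_j * beta_i). Collecting: alpha ∧ beta = (-y) dx ∧ dy.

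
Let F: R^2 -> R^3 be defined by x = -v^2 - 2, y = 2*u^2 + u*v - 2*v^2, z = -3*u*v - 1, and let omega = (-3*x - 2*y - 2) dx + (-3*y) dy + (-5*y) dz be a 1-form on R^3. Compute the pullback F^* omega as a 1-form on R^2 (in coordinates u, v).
F^* omega = (-24*u^3 + 12*u^2*v + 36*u*v^2 - 24*v^3) du + (24*u^3 + 44*u^2*v - 8*u*v^2 - 38*v^3 - 8*v) dv

Using F^*(f dg) = (f ∘ F) d(g ∘ F), substitute each coordinate x_i by F_i(u, v) in f_i, and replace dx_i by d F_i = (∂F_i/∂u) du + (∂F_i/∂v) dv.
  For the x component: f_1(F) = -4*u^2 - 2*u*v + 7*v^2 + 4; d F_1 = (0) du + (-2*v) dv
  For the y component: f_2(F) = -6*u^2 - 3*u*v + 6*v^2; d F_2 = (4*u + v) du + (u - 4*v) dv
  For the z component: f_3(F) = -10*u^2 - 5*u*v + 10*v^2; d F_3 = (-3*v) du + (-3*u) dv
Combining and collecting du, dv coefficients:
  coeff of du: -24*u^3 + 12*u^2*v + 36*u*v^2 - 24*v^3
  coeff of dv: 24*u^3 + 44*u^2*v - 8*u*v^2 - 38*v^3 - 8*v
F^* omega = (-24*u^3 + 12*u^2*v + 36*u*v^2 - 24*v^3) du + (24*u^3 + 44*u^2*v - 8*u*v^2 - 38*v^3 - 8*v) dv.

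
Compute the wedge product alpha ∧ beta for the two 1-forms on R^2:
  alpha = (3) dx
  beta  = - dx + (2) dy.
alpha ∧ beta = (6) dx ∧ dy

Distribute the wedge, using dx_i ∧ dx_j = -dx_j ∧ dx_i and dx_i ∧ dx_i = 0. For each pair (i, j) with i < j, the coefficient of dx_i ∧ dx_j in alpha ∧ beta is (alpha_i * beta_j - alpha_j * beta_i). Collecting: alpha ∧ beta = (6) dx ∧ dy.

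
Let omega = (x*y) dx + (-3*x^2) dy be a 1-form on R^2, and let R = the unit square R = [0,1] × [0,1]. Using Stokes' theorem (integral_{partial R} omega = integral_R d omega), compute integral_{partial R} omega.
integral_(partial R) omega = -7/2

Stokes: integral_partial_R omega = integral_R d omega with d omega = (∂Q/∂x - ∂P/∂y) dx ∧ dy.
  ∂Q/∂x = -6*x
  ∂P/∂y = x
  integrand = ∂Q/∂x - ∂P/∂y = -7*x.
Integrating over R: integral_0^1 integral_0^1 (-7*x) dx dy = -7/2.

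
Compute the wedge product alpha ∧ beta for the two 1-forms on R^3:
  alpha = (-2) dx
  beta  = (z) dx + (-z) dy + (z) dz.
alpha ∧ beta = (2*z) dx ∧ dy + (-2*z) dx ∧ dz

Distribute the wedge, using dx_i ∧ dx_j = -dx_j ∧ dx_i and dx_i ∧ dx_i = 0. For each pair (i, j) with i < j, the coefficient of dx_i ∧ dx_j in alpha ∧ beta is (alpha_i * beta_j - alpha_j * beta_i). Collecting: alpha ∧ beta = (2*z) dx ∧ dy + (-2*z) dx ∧ dz.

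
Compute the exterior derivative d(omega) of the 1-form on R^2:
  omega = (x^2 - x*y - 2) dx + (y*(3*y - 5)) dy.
d(omega) = (x) dx ∧ dy

For a 1-form omega = sum_i f_i dx_i, the exterior derivative is
  d(omega) = sum_{i < j} (∂f_j/∂x_i - ∂f_i/∂x_j) dx_i ∧ dx_j.
  coefficient of dx ∧ dy: ∂f_2/∂x - ∂f_1/∂y = ∂(y*(3*y - 5))/∂x - ∂(x^2 - x*y - 2)/∂y = x
Assembling: d(omega) = (x) dx ∧ dy.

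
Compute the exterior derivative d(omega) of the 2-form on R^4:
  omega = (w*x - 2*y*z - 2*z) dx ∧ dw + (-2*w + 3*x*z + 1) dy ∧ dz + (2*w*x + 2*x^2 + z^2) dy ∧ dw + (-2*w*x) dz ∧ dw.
d(omega) = (2*w + 4*x + 2*z) dx ∧ dy ∧ dw + (-2*w + 2*y + 2) dx ∧ dz ∧ dw + (3*z) dx ∧ dy ∧ dz + (-2*z - 2) dy ∧ dz ∧ dw

For a 2-form omega = sum_{i<j} g_{ij} dx_i ∧ dx_j, the exterior derivative is
  d(omega) = sum_{i<j} d(g_{ij}) ∧ dx_i ∧ dx_j = sum_{i<j, k} (∂g_{ij}/∂x_k) dx_k ∧ dx_i ∧ dx_j.
Expand each term, using dx_k ∧ dx_i ∧ dx_j = sgn(permutation) dx_{(a)} ∧ dx_{(b)} ∧ dx_{(c)} with (a < b < c) sorted:
  d(w*x - 2*y*z - 2*z) includes (∂/∂y)(w*x - 2*y*z - 2*z) dy = (-2*z) dy, which multiplied by dx ∧ dw gives (2*z) dx ∧ dy ∧ dw
  d(w*x - 2*y*z - 2*z) includes (∂/∂z)(w*x - 2*y*z - 2*z) dz = (-2*y - 2) dz, which multiplied by dx ∧ dw gives (2*y + 2) dx ∧ dz ∧ dw
  d(-2*w + 3*x*z + 1) includes (∂/∂x)(-2*w + 3*x*z + 1) dx = (3*z) dx, which multiplied by dy ∧ dz gives (3*z) dx ∧ dy ∧ dz
  d(-2*w + 3*x*z + 1) includes (∂/∂w)(-2*w + 3*x*z + 1) dw = (-2) dw, which multiplied by dy ∧ dz gives (-2) dy ∧ dz ∧ dw
  d(2*w*x + 2*x^2 + z^2) includes (∂/∂x)(2*w*x + 2*x^2 + z^2) dx = (2*w + 4*x) dx, which multiplied by dy ∧ dw gives (2*w + 4*x) dx ∧ dy ∧ dw
  d(2*w*x + 2*x^2 + z^2) includes (∂/∂z)(2*w*x + 2*x^2 + z^2) dz = (2*z) dz, which multiplied by dy ∧ dw gives (-2*z) dy ∧ dz ∧ dw
  d(-2*w*x) includes (∂/∂x)(-2*w*x) dx = (-2*w) dx, which multiplied by dz ∧ dw gives (-2*w) dx ∧ dz ∧ dw
Collecting like 3-forms: d(omega) = (2*w + 4*x + 2*z) dx ∧ dy ∧ dw + (-2*w + 2*y + 2) dx ∧ dz ∧ dw + (3*z) dx ∧ dy ∧ dz + (-2*z - 2) dy ∧ dz ∧ dw.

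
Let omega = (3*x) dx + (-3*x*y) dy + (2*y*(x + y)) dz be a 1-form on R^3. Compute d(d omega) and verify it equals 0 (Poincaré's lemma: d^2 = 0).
d(d omega) = 0

Step 1: d omega = sum_{i<j} (∂f_j/∂x_i - ∂f_i/∂x_j) dx_i ∧ dx_j:
  coeff of dx ∧ dy: -3*y
  coeff of dx ∧ dz: 2*y
  coeff of dy ∧ dz: 2*x + 4*y
Step 2: Apply d again to each 2-form coefficient. The only possible 3-form in R^3 is dx ∧ dy ∧ dz, with coefficient
  ∂(coeff of dy∧dz)/∂x - ∂(coeff of dx∧dz)/∂y + ∂(coeff of dx∧dy)/∂z
  = ∂/∂x (2*x + 4*y) - ∂/∂y (2*y) + ∂/∂z (-3*y).
Each of these terms simplifies to sums of mixed partials that cancel in pairs. The result is 0 (by equality of mixed partials for smooth functions — Schwarz / Clairaut).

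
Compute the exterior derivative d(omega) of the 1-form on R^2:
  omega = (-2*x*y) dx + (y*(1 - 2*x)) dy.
d(omega) = (2*x - 2*y) dx ∧ dy

For a 1-form omega = sum_i f_i dx_i, the exterior derivative is
  d(omega) = sum_{i < j} (∂f_j/∂x_i - ∂f_i/∂x_j) dx_i ∧ dx_j.
  coefficient of dx ∧ dy: ∂f_2/∂x - ∂f_1/∂y = ∂(y*(1 - 2*x))/∂x - ∂(-2*x*y)/∂y = 2*x - 2*y
Assembling: d(omega) = (2*x - 2*y) dx ∧ dy.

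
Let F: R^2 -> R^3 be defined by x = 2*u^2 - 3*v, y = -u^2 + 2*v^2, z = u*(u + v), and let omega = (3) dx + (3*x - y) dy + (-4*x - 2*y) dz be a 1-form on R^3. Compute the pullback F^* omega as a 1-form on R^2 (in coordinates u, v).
F^* omega = (-26*u^3 - 6*u^2*v - 4*u*v^2 + 42*u*v + 12*u - 4*v^3 + 12*v^2) du + (-6*u^3 + 28*u^2*v - 4*u*v^2 + 12*u*v - 8*v^3 - 36*v^2 - 9) dv

Using F^*(f dg) = (f ∘ F) d(g ∘ F), substitute each coordinate x_i by F_i(u, v) in f_i, and replace dx_i by d F_i = (∂F_i/∂u) du + (∂F_i/∂v) dv.
  For the x component: f_1(F) = 3; d F_1 = (4*u) du + (-3) dv
  For the y component: f_2(F) = 7*u^2 - 2*v^2 - 9*v; d F_2 = (-2*u) du + (4*v) dv
  For the z component: f_3(F) = -6*u^2 - 4*v^2 + 12*v; d F_3 = (2*u + v) du + (u) dv
Combining and collecting du, dv coefficients:
  coeff of du: -26*u^3 - 6*u^2*v - 4*u*v^2 + 42*u*v + 12*u - 4*v^3 + 12*v^2
  coeff of dv: -6*u^3 + 28*u^2*v - 4*u*v^2 + 12*u*v - 8*v^3 - 36*v^2 - 9
F^* omega = (-26*u^3 - 6*u^2*v - 4*u*v^2 + 42*u*v + 12*u - 4*v^3 + 12*v^2) du + (-6*u^3 + 28*u^2*v - 4*u*v^2 + 12*u*v - 8*v^3 - 36*v^2 - 9) dv.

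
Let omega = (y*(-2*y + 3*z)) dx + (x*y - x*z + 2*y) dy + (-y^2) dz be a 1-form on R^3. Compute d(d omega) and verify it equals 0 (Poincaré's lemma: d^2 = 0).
d(d omega) = 0

Step 1: d omega = sum_{i<j} (∂f_j/∂x_i - ∂f_i/∂x_j) dx_i ∧ dx_j:
  coeff of dx ∧ dy: 5*y - 4*z
  coeff of dx ∧ dz: -3*y
  coeff of dy ∧ dz: x - 2*y
Step 2: Apply d again to each 2-form coefficient. The only possible 3-form in R^3 is dx ∧ dy ∧ dz, with coefficient
  ∂(coeff of dy∧dz)/∂x - ∂(coeff of dx∧dz)/∂y + ∂(coeff of dx∧dy)/∂z
  = ∂/∂x (x - 2*y) - ∂/∂y (-3*y) + ∂/∂z (5*y - 4*z).
Each of these terms simplifies to sums of mixed partials that cancel in pairs. The result is 0 (by equality of mixed partials for smooth functions — Schwarz / Clairaut).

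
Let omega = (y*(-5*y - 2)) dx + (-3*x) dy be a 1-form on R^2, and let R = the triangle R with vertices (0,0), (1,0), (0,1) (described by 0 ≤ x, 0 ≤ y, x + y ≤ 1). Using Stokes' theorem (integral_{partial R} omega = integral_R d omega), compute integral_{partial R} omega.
integral_(partial R) omega = 7/6

Stokes: integral_partial_R omega = integral_R d omega with d omega = (∂Q/∂x - ∂P/∂y) dx ∧ dy.
  ∂Q/∂x = -3
  ∂P/∂y = -10*y - 2
  integrand = ∂Q/∂x - ∂P/∂y = 10*y - 1.
Integrating over R: integral_0^1 integral_0^{1-x} (10*y - 1) dy dx = 7/6.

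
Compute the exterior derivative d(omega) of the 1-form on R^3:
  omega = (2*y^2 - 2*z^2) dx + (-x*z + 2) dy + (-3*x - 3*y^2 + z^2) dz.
d(omega) = (-4*y - z) dx ∧ dy + (4*z - 3) dx ∧ dz + (x - 6*y) dy ∧ dz

For a 1-form omega = sum_i f_i dx_i, the exterior derivative is
  d(omega) = sum_{i < j} (∂f_j/∂x_i - ∂f_i/∂x_j) dx_i ∧ dx_j.
  coefficient of dx ∧ dy: ∂f_2/∂x - ∂f_1/∂y = ∂(-x*z + 2)/∂x - ∂(2*y^2 - 2*z^2)/∂y = -4*y - z
  coefficient of dx ∧ dz: ∂f_3/∂x - ∂f_1/∂z = ∂(-3*x - 3*y^2 + z^2)/∂x - ∂(2*y^2 - 2*z^2)/∂z = 4*z - 3
  coefficient of dy ∧ dz: ∂f_3/∂y - ∂f_2/∂z = ∂(-3*x - 3*y^2 + z^2)/∂y - ∂(-x*z + 2)/∂z = x - 6*y
Assembling: d(omega) = (-4*y - z) dx ∧ dy + (4*z - 3) dx ∧ dz + (x - 6*y) dy ∧ dz.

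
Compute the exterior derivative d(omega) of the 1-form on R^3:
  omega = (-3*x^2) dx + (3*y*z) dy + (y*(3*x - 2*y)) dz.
d(omega) = (3*y) dx ∧ dz + (3*x - 7*y) dy ∧ dz

For a 1-form omega = sum_i f_i dx_i, the exterior derivative is
  d(omega) = sum_{i < j} (∂f_j/∂x_i - ∂f_i/∂x_j) dx_i ∧ dx_j.
  coefficient of dx ∧ dz: ∂f_3/∂x - ∂f_1/∂z = ∂(y*(3*x - 2*y))/∂x - ∂(-3*x^2)/∂z = 3*y
  coefficient of dy ∧ dz: ∂f_3/∂y - ∂f_2/∂z = ∂(y*(3*x - 2*y))/∂y - ∂(3*y*z)/∂z = 3*x - 7*y
Assembling: d(omega) = (3*y) dx ∧ dz + (3*x - 7*y) dy ∧ dz.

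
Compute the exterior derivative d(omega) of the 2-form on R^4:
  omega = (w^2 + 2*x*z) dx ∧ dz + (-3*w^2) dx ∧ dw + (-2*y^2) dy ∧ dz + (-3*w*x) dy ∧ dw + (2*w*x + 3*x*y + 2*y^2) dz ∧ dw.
d(omega) = (4*w + 3*y) dx ∧ dz ∧ dw + (-3*w) dx ∧ dy ∧ dw + (3*x + 4*y) dy ∧ dz ∧ dw

For a 2-form omega = sum_{i<j} g_{ij} dx_i ∧ dx_j, the exterior derivative is
  d(omega) = sum_{i<j} d(g_{ij}) ∧ dx_i ∧ dx_j = sum_{i<j, k} (∂g_{ij}/∂x_k) dx_k ∧ dx_i ∧ dx_j.
Expand each term, using dx_k ∧ dx_i ∧ dx_j = sgn(permutation) dx_{(a)} ∧ dx_{(b)} ∧ dx_{(c)} with (a < b < c) sorted:
  d(w^2 + 2*x*z) includes (∂/∂w)(w^2 + 2*x*z) dw = (2*w) dw, which multiplied by dx ∧ dz gives (2*w) dx ∧ dz ∧ dw
  d(-3*w*x) includes (∂/∂x)(-3*w*x) dx = (-3*w) dx, which multiplied by dy ∧ dw gives (-3*w) dx ∧ dy ∧ dw
  d(2*w*x + 3*x*y + 2*y^2) includes (∂/∂x)(2*w*x + 3*x*y + 2*y^2) dx = (2*w + 3*y) dx, which multiplied by dz ∧ dw gives (2*w + 3*y) dx ∧ dz ∧ dw
  d(2*w*x + 3*x*y + 2*y^2) includes (∂/∂y)(2*w*x + 3*x*y + 2*y^2) dy = (3*x + 4*y) dy, which multiplied by dz ∧ dw gives (3*x + 4*y) dy ∧ dz ∧ dw
Collecting like 3-forms: d(omega) = (4*w + 3*y) dx ∧ dz ∧ dw + (-3*w) dx ∧ dy ∧ dw + (3*x + 4*y) dy ∧ dz ∧ dw.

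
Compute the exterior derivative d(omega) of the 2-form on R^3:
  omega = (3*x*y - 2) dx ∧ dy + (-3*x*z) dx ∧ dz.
d(omega) = 0

For a 2-form omega = sum_{i<j} g_{ij} dx_i ∧ dx_j, the exterior derivative is
  d(omega) = sum_{i<j} d(g_{ij}) ∧ dx_i ∧ dx_j = sum_{i<j, k} (∂g_{ij}/∂x_k) dx_k ∧ dx_i ∧ dx_j.
Expand each term, using dx_k ∧ dx_i ∧ dx_j = sgn(permutation) dx_{(a)} ∧ dx_{(b)} ∧ dx_{(c)} with (a < b < c) sorted:

Collecting like 3-forms: d(omega) = 0.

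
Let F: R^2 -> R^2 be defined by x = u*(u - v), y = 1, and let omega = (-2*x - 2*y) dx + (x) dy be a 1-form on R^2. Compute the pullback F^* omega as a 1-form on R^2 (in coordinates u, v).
F^* omega = (-4*u^3 + 6*u^2*v - 2*u*v^2 - 4*u + 2*v) du + (2*u*(u^2 - u*v + 1)) dv

Using F^*(f dg) = (f ∘ F) d(g ∘ F), substitute each coordinate x_i by F_i(u, v) in f_i, and replace dx_i by d F_i = (∂F_i/∂u) du + (∂F_i/∂v) dv.
  For the x component: f_1(F) = -2*u^2 + 2*u*v - 2; d F_1 = (2*u - v) du + (-u) dv
  For the y component: f_2(F) = u*(u - v); d F_2 = (0) du + (0) dv
Combining and collecting du, dv coefficients:
  coeff of du: -4*u^3 + 6*u^2*v - 2*u*v^2 - 4*u + 2*v
  coeff of dv: 2*u*(u^2 - u*v + 1)
F^* omega = (-4*u^3 + 6*u^2*v - 2*u*v^2 - 4*u + 2*v) du + (2*u*(u^2 - u*v + 1)) dv.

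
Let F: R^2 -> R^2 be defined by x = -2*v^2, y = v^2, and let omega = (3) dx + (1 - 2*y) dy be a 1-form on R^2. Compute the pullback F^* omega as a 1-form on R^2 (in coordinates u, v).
F^* omega = (-4*v^3 - 10*v) dv

Using F^*(f dg) = (f ∘ F) d(g ∘ F), substitute each coordinate x_i by F_i(u, v) in f_i, and replace dx_i by d F_i = (∂F_i/∂u) du + (∂F_i/∂v) dv.
  For the x component: f_1(F) = 3; d F_1 = (0) du + (-4*v) dv
  For the y component: f_2(F) = 1 - 2*v^2; d F_2 = (0) du + (2*v) dv
Combining and collecting du, dv coefficients:
  coeff of du: 0
  coeff of dv: -4*v^3 - 10*v
F^* omega = (-4*v^3 - 10*v) dv.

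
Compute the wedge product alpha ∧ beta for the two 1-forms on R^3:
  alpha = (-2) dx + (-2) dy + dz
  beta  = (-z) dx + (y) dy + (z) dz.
alpha ∧ beta = (-2*y - 2*z) dx ∧ dy + (-z) dx ∧ dz + (-y - 2*z) dy ∧ dz

Distribute the wedge, using dx_i ∧ dx_j = -dx_j ∧ dx_i and dx_i ∧ dx_i = 0. For each pair (i, j) with i < j, the coefficient of dx_i ∧ dx_j in alpha ∧ beta is (alpha_i * beta_j - alpha_j * beta_i). Collecting: alpha ∧ beta = (-2*y - 2*z) dx ∧ dy + (-z) dx ∧ dz + (-y - 2*z) dy ∧ dz.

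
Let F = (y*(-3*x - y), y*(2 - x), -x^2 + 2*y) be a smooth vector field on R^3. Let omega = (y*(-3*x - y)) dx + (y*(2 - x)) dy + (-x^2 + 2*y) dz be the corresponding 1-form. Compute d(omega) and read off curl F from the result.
d(omega) = (2) dy ∧ dz + (2*x) dz ∧ dx + (3*x + y) dx ∧ dy; curl F = (2, 2*x, 3*x + y)

d omega = sum_{i<j} (∂f_j/∂x_i - ∂f_i/∂x_j) dx_i ∧ dx_j. Under the identification (dy ∧ dz, dz ∧ dx, dx ∧ dy) ↔ (e_x, e_y, e_z), the coefficients are exactly the components of curl F. Compute:
  ∂R/∂y - ∂Q/∂z = (2) - (0) = 2
  ∂P/∂z - ∂R/∂x = (0) - (-2*x) = 2*x
  ∂Q/∂x - ∂P/∂y = (-y) - (-3*x - 2*y) = 3*x + y.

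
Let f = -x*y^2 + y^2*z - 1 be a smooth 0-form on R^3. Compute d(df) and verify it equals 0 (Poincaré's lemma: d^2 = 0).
d(df) = 0

Step 1: df = sum_i (∂f/∂x_i) dx_i = (-y^2) dx + (2*y*(-x + z)) dy + (y^2) dz.
Step 2: Apply d again. Using the 1-form formula, the coefficient of dx ∧ dy in d(df) is ∂^2 f/∂x ∂y - ∂^2 f/∂y ∂x = (-2*y) - (-2*y) = 0 (equality of mixed partials for smooth f).
Similarly for dx ∧ dz and dy ∧ dz — all coefficients vanish. So d(df) = 0.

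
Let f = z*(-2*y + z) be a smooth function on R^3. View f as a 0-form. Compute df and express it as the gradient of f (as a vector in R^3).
df = (0) dx + (-2*z) dy + (-2*y + 2*z) dz; grad f = (0, -2*z, -2*y + 2*z)

For a 0-form f, d f = (∂f/∂x) dx + (∂f/∂y) dy + (∂f/∂z) dz. The components of the vector representation are exactly the entries of grad f in Cartesian coordinates:
  ∂f/∂x = 0
  ∂f/∂y = -2*z
  ∂f/∂z = -2*y + 2*z.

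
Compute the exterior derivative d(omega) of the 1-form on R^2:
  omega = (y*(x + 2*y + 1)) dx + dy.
d(omega) = (-x - 4*y - 1) dx ∧ dy

For a 1-form omega = sum_i f_i dx_i, the exterior derivative is
  d(omega) = sum_{i < j} (∂f_j/∂x_i - ∂f_i/∂x_j) dx_i ∧ dx_j.
  coefficient of dx ∧ dy: ∂f_2/∂x - ∂f_1/∂y = ∂(1)/∂x - ∂(y*(x + 2*y + 1))/∂y = -x - 4*y - 1
Assembling: d(omega) = (-x - 4*y - 1) dx ∧ dy.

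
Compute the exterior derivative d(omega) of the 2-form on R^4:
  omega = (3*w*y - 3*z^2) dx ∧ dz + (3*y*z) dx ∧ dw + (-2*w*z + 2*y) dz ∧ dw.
d(omega) = (-3*w) dx ∧ dy ∧ dz + (-3*z) dx ∧ dy ∧ dw + (2) dy ∧ dz ∧ dw

For a 2-form omega = sum_{i<j} g_{ij} dx_i ∧ dx_j, the exterior derivative is
  d(omega) = sum_{i<j} d(g_{ij}) ∧ dx_i ∧ dx_j = sum_{i<j, k} (∂g_{ij}/∂x_k) dx_k ∧ dx_i ∧ dx_j.
Expand each term, using dx_k ∧ dx_i ∧ dx_j = sgn(permutation) dx_{(a)} ∧ dx_{(b)} ∧ dx_{(c)} with (a < b < c) sorted:
  d(3*w*y - 3*z^2) includes (∂/∂y)(3*w*y - 3*z^2) dy = (3*w) dy, which multiplied by dx ∧ dz gives (-3*w) dx ∧ dy ∧ dz
  d(3*w*y - 3*z^2) includes (∂/∂w)(3*w*y - 3*z^2) dw = (3*y) dw, which multiplied by dx ∧ dz gives (3*y) dx ∧ dz ∧ dw
  d(3*y*z) includes (∂/∂y)(3*y*z) dy = (3*z) dy, which multiplied by dx ∧ dw gives (-3*z) dx ∧ dy ∧ dw
  d(3*y*z) includes (∂/∂z)(3*y*z) dz = (3*y) dz, which multiplied by dx ∧ dw gives (-3*y) dx ∧ dz ∧ dw
  d(-2*w*z + 2*y) includes (∂/∂y)(-2*w*z + 2*y) dy = (2) dy, which multiplied by dz ∧ dw gives (2) dy ∧ dz ∧ dw
Collecting like 3-forms: d(omega) = (-3*w) dx ∧ dy ∧ dz + (-3*z) dx ∧ dy ∧ dw + (2) dy ∧ dz ∧ dw.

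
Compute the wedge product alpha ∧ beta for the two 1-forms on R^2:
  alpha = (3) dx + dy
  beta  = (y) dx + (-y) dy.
alpha ∧ beta = (-4*y) dx ∧ dy

Distribute the wedge, using dx_i ∧ dx_j = -dx_j ∧ dx_i and dx_i ∧ dx_i = 0. For each pair (i, j) with i < j, the coefficient of dx_i ∧ dx_j in alpha ∧ beta is (alpha_i * beta_j - alpha_j * beta_i). Collecting: alpha ∧ beta = (-4*y) dx ∧ dy.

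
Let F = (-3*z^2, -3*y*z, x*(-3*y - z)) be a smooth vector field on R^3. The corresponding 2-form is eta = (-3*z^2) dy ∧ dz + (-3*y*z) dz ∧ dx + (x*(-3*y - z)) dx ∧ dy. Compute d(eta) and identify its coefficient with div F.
d(eta) = (-x - 3*z) dx ∧ dy ∧ dz; div F = -x - 3*z

For a 2-form in R^3 of the form above, applying d gives a 3-form with coefficient ∂P/∂x + ∂Q/∂y + ∂R/∂z:
  ∂P/∂x = 0
  ∂Q/∂y = -3*z
  ∂R/∂z = -x
Sum = -x - 3*z, which is exactly div F.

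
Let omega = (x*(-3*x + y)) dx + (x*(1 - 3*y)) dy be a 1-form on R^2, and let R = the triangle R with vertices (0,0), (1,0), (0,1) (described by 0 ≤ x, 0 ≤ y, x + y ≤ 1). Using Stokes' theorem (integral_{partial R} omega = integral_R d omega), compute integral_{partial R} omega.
integral_(partial R) omega = -1/6

Stokes: integral_partial_R omega = integral_R d omega with d omega = (∂Q/∂x - ∂P/∂y) dx ∧ dy.
  ∂Q/∂x = 1 - 3*y
  ∂P/∂y = x
  integrand = ∂Q/∂x - ∂P/∂y = -x - 3*y + 1.
Integrating over R: integral_0^1 integral_0^{1-x} (-x - 3*y + 1) dy dx = -1/6.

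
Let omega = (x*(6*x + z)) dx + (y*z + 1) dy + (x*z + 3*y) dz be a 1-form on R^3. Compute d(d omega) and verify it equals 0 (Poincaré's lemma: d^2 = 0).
d(d omega) = 0

Step 1: d omega = sum_{i<j} (∂f_j/∂x_i - ∂f_i/∂x_j) dx_i ∧ dx_j:
  coeff of dx ∧ dy: 0
  coeff of dx ∧ dz: -x + z
  coeff of dy ∧ dz: 3 - y
Step 2: Apply d again to each 2-form coefficient. The only possible 3-form in R^3 is dx ∧ dy ∧ dz, with coefficient
  ∂(coeff of dy∧dz)/∂x - ∂(coeff of dx∧dz)/∂y + ∂(coeff of dx∧dy)/∂z
  = ∂/∂x (3 - y) - ∂/∂y (-x + z) + ∂/∂z (0).
Each of these terms simplifies to sums of mixed partials that cancel in pairs. The result is 0 (by equality of mixed partials for smooth functions — Schwarz / Clairaut).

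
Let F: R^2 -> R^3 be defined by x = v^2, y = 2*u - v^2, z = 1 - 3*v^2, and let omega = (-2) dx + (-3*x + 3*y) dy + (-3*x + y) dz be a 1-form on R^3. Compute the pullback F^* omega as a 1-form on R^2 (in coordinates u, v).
F^* omega = (12*u - 12*v^2) du + (4*v*(-6*u + 9*v^2 - 1)) dv

Using F^*(f dg) = (f ∘ F) d(g ∘ F), substitute each coordinate x_i by F_i(u, v) in f_i, and replace dx_i by d F_i = (∂F_i/∂u) du + (∂F_i/∂v) dv.
  For the x component: f_1(F) = -2; d F_1 = (0) du + (2*v) dv
  For the y component: f_2(F) = 6*u - 6*v^2; d F_2 = (2) du + (-2*v) dv
  For the z component: f_3(F) = 2*u - 4*v^2; d F_3 = (0) du + (-6*v) dv
Combining and collecting du, dv coefficients:
  coeff of du: 12*u - 12*v^2
  coeff of dv: 4*v*(-6*u + 9*v^2 - 1)
F^* omega = (12*u - 12*v^2) du + (4*v*(-6*u + 9*v^2 - 1)) dv.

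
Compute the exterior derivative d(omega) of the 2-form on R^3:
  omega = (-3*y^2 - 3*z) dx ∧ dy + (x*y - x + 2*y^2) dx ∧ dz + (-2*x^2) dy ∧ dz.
d(omega) = (-5*x - 4*y - 3) dx ∧ dy ∧ dz

For a 2-form omega = sum_{i<j} g_{ij} dx_i ∧ dx_j, the exterior derivative is
  d(omega) = sum_{i<j} d(g_{ij}) ∧ dx_i ∧ dx_j = sum_{i<j, k} (∂g_{ij}/∂x_k) dx_k ∧ dx_i ∧ dx_j.
Expand each term, using dx_k ∧ dx_i ∧ dx_j = sgn(permutation) dx_{(a)} ∧ dx_{(b)} ∧ dx_{(c)} with (a < b < c) sorted:
  d(-3*y^2 - 3*z) includes (∂/∂z)(-3*y^2 - 3*z) dz = (-3) dz, which multiplied by dx ∧ dy gives (-3) dx ∧ dy ∧ dz
  d(x*y - x + 2*y^2) includes (∂/∂y)(x*y - x + 2*y^2) dy = (x + 4*y) dy, which multiplied by dx ∧ dz gives (-x - 4*y) dx ∧ dy ∧ dz
  d(-2*x^2) includes (∂/∂x)(-2*x^2) dx = (-4*x) dx, which multiplied by dy ∧ dz gives (-4*x) dx ∧ dy ∧ dz
Collecting like 3-forms: d(omega) = (-5*x - 4*y - 3) dx ∧ dy ∧ dz.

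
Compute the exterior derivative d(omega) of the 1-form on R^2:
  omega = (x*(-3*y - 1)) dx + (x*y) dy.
d(omega) = (3*x + y) dx ∧ dy

For a 1-form omega = sum_i f_i dx_i, the exterior derivative is
  d(omega) = sum_{i < j} (∂f_j/∂x_i - ∂f_i/∂x_j) dx_i ∧ dx_j.
  coefficient of dx ∧ dy: ∂f_2/∂x - ∂f_1/∂y = ∂(x*y)/∂x - ∂(x*(-3*y - 1))/∂y = 3*x + y
Assembling: d(omega) = (3*x + y) dx ∧ dy.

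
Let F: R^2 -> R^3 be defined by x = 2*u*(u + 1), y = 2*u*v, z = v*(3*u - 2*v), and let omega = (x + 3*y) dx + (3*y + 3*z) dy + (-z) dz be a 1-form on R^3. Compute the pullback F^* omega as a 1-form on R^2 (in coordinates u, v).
F^* omega = (8*u^3 + 24*u^2*v + 12*u^2 + 21*u*v^2 + 12*u*v + 4*u - 6*v^3) du + (v*(21*u^2 + 6*u*v - 8*v^2)) dv

Using F^*(f dg) = (f ∘ F) d(g ∘ F), substitute each coordinate x_i by F_i(u, v) in f_i, and replace dx_i by d F_i = (∂F_i/∂u) du + (∂F_i/∂v) dv.
  For the x component: f_1(F) = 2*u*(u + 3*v + 1); d F_1 = (4*u + 2) du + (0) dv
  For the y component: f_2(F) = 3*v*(5*u - 2*v); d F_2 = (2*v) du + (2*u) dv
  For the z component: f_3(F) = v*(-3*u + 2*v); d F_3 = (3*v) du + (3*u - 4*v) dv
Combining and collecting du, dv coefficients:
  coeff of du: 8*u^3 + 24*u^2*v + 12*u^2 + 21*u*v^2 + 12*u*v + 4*u - 6*v^3
  coeff of dv: v*(21*u^2 + 6*u*v - 8*v^2)
F^* omega = (8*u^3 + 24*u^2*v + 12*u^2 + 21*u*v^2 + 12*u*v + 4*u - 6*v^3) du + (v*(21*u^2 + 6*u*v - 8*v^2)) dv.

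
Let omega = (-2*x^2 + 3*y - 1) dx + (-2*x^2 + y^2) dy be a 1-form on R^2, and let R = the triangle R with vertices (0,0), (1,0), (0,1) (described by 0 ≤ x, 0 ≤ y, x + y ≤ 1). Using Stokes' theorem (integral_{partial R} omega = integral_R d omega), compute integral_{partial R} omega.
integral_(partial R) omega = -13/6

Stokes: integral_partial_R omega = integral_R d omega with d omega = (∂Q/∂x - ∂P/∂y) dx ∧ dy.
  ∂Q/∂x = -4*x
  ∂P/∂y = 3
  integrand = ∂Q/∂x - ∂P/∂y = -4*x - 3.
Integrating over R: integral_0^1 integral_0^{1-x} (-4*x - 3) dy dx = -13/6.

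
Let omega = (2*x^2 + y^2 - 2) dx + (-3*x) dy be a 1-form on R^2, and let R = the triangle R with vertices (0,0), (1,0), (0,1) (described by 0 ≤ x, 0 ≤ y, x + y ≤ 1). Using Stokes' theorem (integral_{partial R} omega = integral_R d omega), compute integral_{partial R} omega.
integral_(partial R) omega = -11/6

Stokes: integral_partial_R omega = integral_R d omega with d omega = (∂Q/∂x - ∂P/∂y) dx ∧ dy.
  ∂Q/∂x = -3
  ∂P/∂y = 2*y
  integrand = ∂Q/∂x - ∂P/∂y = -2*y - 3.
Integrating over R: integral_0^1 integral_0^{1-x} (-2*y - 3) dy dx = -11/6.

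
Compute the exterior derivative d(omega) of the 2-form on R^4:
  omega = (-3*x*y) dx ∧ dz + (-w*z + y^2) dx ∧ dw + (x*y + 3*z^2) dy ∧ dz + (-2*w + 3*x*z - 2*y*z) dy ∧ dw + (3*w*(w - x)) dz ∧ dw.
d(omega) = (3*x + y) dx ∧ dy ∧ dz + (-2*y + 3*z) dx ∧ dy ∧ dw + (-2*w) dx ∧ dz ∧ dw + (-3*x + 2*y) dy ∧ dz ∧ dw

For a 2-form omega = sum_{i<j} g_{ij} dx_i ∧ dx_j, the exterior derivative is
  d(omega) = sum_{i<j} d(g_{ij}) ∧ dx_i ∧ dx_j = sum_{i<j, k} (∂g_{ij}/∂x_k) dx_k ∧ dx_i ∧ dx_j.
Expand each term, using dx_k ∧ dx_i ∧ dx_j = sgn(permutation) dx_{(a)} ∧ dx_{(b)} ∧ dx_{(c)} with (a < b < c) sorted:
  d(-3*x*y) includes (∂/∂y)(-3*x*y) dy = (-3*x) dy, which multiplied by dx ∧ dz gives (3*x) dx ∧ dy ∧ dz
  d(-w*z + y^2) includes (∂/∂y)(-w*z + y^2) dy = (2*y) dy, which multiplied by dx ∧ dw gives (-2*y) dx ∧ dy ∧ dw
  d(-w*z + y^2) includes (∂/∂z)(-w*z + y^2) dz = (-w) dz, which multiplied by dx ∧ dw gives (w) dx ∧ dz ∧ dw
  d(x*y + 3*z^2) includes (∂/∂x)(x*y + 3*z^2) dx = (y) dx, which multiplied by dy ∧ dz gives (y) dx ∧ dy ∧ dz
  d(-2*w + 3*x*z - 2*y*z) includes (∂/∂x)(-2*w + 3*x*z - 2*y*z) dx = (3*z) dx, which multiplied by dy ∧ dw gives (3*z) dx ∧ dy ∧ dw
  d(-2*w + 3*x*z - 2*y*z) includes (∂/∂z)(-2*w + 3*x*z - 2*y*z) dz = (3*x - 2*y) dz, which multiplied by dy ∧ dw gives (-3*x + 2*y) dy ∧ dz ∧ dw
  d(3*w*(w - x)) includes (∂/∂x)(3*w*(w - x)) dx = (-3*w) dx, which multiplied by dz ∧ dw gives (-3*w) dx ∧ dz ∧ dw
Collecting like 3-forms: d(omega) = (3*x + y) dx ∧ dy ∧ dz + (-2*y + 3*z) dx ∧ dy ∧ dw + (-2*w) dx ∧ dz ∧ dw + (-3*x + 2*y) dy ∧ dz ∧ dw.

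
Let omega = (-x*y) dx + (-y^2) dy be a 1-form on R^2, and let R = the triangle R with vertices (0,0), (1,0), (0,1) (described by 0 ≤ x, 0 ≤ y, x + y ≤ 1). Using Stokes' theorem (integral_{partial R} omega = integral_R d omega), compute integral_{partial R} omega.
integral_(partial R) omega = 1/6

Stokes: integral_partial_R omega = integral_R d omega with d omega = (∂Q/∂x - ∂P/∂y) dx ∧ dy.
  ∂Q/∂x = 0
  ∂P/∂y = -x
  integrand = ∂Q/∂x - ∂P/∂y = x.
Integrating over R: integral_0^1 integral_0^{1-x} (x) dy dx = 1/6.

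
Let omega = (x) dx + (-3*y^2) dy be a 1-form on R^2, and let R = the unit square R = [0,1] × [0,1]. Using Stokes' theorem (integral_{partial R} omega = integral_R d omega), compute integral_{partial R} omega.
integral_(partial R) omega = 0

Stokes: integral_partial_R omega = integral_R d omega with d omega = (∂Q/∂x - ∂P/∂y) dx ∧ dy.
  ∂Q/∂x = 0
  ∂P/∂y = 0
  integrand = ∂Q/∂x - ∂P/∂y = 0.
Integrating over R: integral_0^1 integral_0^1 (0) dx dy = 0.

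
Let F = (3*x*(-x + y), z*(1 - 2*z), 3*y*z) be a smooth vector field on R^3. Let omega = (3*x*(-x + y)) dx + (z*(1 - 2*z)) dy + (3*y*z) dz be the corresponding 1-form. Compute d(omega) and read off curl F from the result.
d(omega) = (7*z - 1) dy ∧ dz + (0) dz ∧ dx + (-3*x) dx ∧ dy; curl F = (7*z - 1, 0, -3*x)

d omega = sum_{i<j} (∂f_j/∂x_i - ∂f_i/∂x_j) dx_i ∧ dx_j. Under the identification (dy ∧ dz, dz ∧ dx, dx ∧ dy) ↔ (e_x, e_y, e_z), the coefficients are exactly the components of curl F. Compute:
  ∂R/∂y - ∂Q/∂z = (3*z) - (1 - 4*z) = 7*z - 1
  ∂P/∂z - ∂R/∂x = (0) - (0) = 0
  ∂Q/∂x - ∂P/∂y = (0) - (3*x) = -3*x.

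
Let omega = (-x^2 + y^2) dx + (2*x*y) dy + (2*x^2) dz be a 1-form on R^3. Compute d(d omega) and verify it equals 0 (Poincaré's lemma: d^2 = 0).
d(d omega) = 0

Step 1: d omega = sum_{i<j} (∂f_j/∂x_i - ∂f_i/∂x_j) dx_i ∧ dx_j:
  coeff of dx ∧ dy: 0
  coeff of dx ∧ dz: 4*x
  coeff of dy ∧ dz: 0
Step 2: Apply d again to each 2-form coefficient. The only possible 3-form in R^3 is dx ∧ dy ∧ dz, with coefficient
  ∂(coeff of dy∧dz)/∂x - ∂(coeff of dx∧dz)/∂y + ∂(coeff of dx∧dy)/∂z
  = ∂/∂x (0) - ∂/∂y (4*x) + ∂/∂z (0).
Each of these terms simplifies to sums of mixed partials that cancel in pairs. The result is 0 (by equality of mixed partials for smooth functions — Schwarz / Clairaut).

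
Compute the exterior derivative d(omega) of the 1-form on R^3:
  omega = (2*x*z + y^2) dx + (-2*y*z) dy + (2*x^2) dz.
d(omega) = (-2*y) dx ∧ dy + (2*x) dx ∧ dz + (2*y) dy ∧ dz

For a 1-form omega = sum_i f_i dx_i, the exterior derivative is
  d(omega) = sum_{i < j} (∂f_j/∂x_i - ∂f_i/∂x_j) dx_i ∧ dx_j.
  coefficient of dx ∧ dy: ∂f_2/∂x - ∂f_1/∂y = ∂(-2*y*z)/∂x - ∂(2*x*z + y^2)/∂y = -2*y
  coefficient of dx ∧ dz: ∂f_3/∂x - ∂f_1/∂z = ∂(2*x^2)/∂x - ∂(2*x*z + y^2)/∂z = 2*x
  coefficient of dy ∧ dz: ∂f_3/∂y - ∂f_2/∂z = ∂(2*x^2)/∂y - ∂(-2*y*z)/∂z = 2*y
Assembling: d(omega) = (-2*y) dx ∧ dy + (2*x) dx ∧ dz + (2*y) dy ∧ dz.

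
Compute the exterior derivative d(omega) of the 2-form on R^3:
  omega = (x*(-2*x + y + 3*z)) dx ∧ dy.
d(omega) = (3*x) dx ∧ dy ∧ dz

For a 2-form omega = sum_{i<j} g_{ij} dx_i ∧ dx_j, the exterior derivative is
  d(omega) = sum_{i<j} d(g_{ij}) ∧ dx_i ∧ dx_j = sum_{i<j, k} (∂g_{ij}/∂x_k) dx_k ∧ dx_i ∧ dx_j.
Expand each term, using dx_k ∧ dx_i ∧ dx_j = sgn(permutation) dx_{(a)} ∧ dx_{(b)} ∧ dx_{(c)} with (a < b < c) sorted:
  d(x*(-2*x + y + 3*z)) includes (∂/∂z)(x*(-2*x + y + 3*z)) dz = (3*x) dz, which multiplied by dx ∧ dy gives (3*x) dx ∧ dy ∧ dz
Collecting like 3-forms: d(omega) = (3*x) dx ∧ dy ∧ dz.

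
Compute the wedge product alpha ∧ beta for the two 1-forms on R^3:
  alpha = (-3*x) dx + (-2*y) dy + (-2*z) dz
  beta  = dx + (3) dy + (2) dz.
alpha ∧ beta = (-9*x + 2*y) dx ∧ dy + (-6*x + 2*z) dx ∧ dz + (-4*y + 6*z) dy ∧ dz

Distribute the wedge, using dx_i ∧ dx_j = -dx_j ∧ dx_i and dx_i ∧ dx_i = 0. For each pair (i, j) with i < j, the coefficient of dx_i ∧ dx_j in alpha ∧ beta is (alpha_i * beta_j - alpha_j * beta_i). Collecting: alpha ∧ beta = (-9*x + 2*y) dx ∧ dy + (-6*x + 2*z) dx ∧ dz + (-4*y + 6*z) dy ∧ dz.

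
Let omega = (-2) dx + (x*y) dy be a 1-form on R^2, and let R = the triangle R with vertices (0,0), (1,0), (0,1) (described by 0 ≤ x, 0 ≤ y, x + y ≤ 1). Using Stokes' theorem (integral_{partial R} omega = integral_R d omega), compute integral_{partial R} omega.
integral_(partial R) omega = 1/6

Stokes: integral_partial_R omega = integral_R d omega with d omega = (∂Q/∂x - ∂P/∂y) dx ∧ dy.
  ∂Q/∂x = y
  ∂P/∂y = 0
  integrand = ∂Q/∂x - ∂P/∂y = y.
Integrating over R: integral_0^1 integral_0^{1-x} (y) dy dx = 1/6.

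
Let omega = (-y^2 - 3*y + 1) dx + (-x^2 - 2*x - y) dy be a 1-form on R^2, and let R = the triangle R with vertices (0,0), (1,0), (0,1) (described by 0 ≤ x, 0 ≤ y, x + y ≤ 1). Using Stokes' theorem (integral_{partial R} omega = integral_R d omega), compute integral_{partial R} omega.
integral_(partial R) omega = 1/2

Stokes: integral_partial_R omega = integral_R d omega with d omega = (∂Q/∂x - ∂P/∂y) dx ∧ dy.
  ∂Q/∂x = -2*x - 2
  ∂P/∂y = -2*y - 3
  integrand = ∂Q/∂x - ∂P/∂y = -2*x + 2*y + 1.
Integrating over R: integral_0^1 integral_0^{1-x} (-2*x + 2*y + 1) dy dx = 1/2.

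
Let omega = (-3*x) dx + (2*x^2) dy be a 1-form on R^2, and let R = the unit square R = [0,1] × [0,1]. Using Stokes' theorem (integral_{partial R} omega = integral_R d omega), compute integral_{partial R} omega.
integral_(partial R) omega = 2

Stokes: integral_partial_R omega = integral_R d omega with d omega = (∂Q/∂x - ∂P/∂y) dx ∧ dy.
  ∂Q/∂x = 4*x
  ∂P/∂y = 0
  integrand = ∂Q/∂x - ∂P/∂y = 4*x.
Integrating over R: integral_0^1 integral_0^1 (4*x) dx dy = 2.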